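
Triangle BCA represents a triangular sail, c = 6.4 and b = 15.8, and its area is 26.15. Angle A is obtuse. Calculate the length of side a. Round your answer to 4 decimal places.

21.5334

From area = ½·b·c·sin A, we get sin A = 2·area/(b·c) ≈ 0.51721.
Taking the obtuse solution, ∠A ≈ 2.598 rad.
Law of cosines then gives a ≈ 21.533.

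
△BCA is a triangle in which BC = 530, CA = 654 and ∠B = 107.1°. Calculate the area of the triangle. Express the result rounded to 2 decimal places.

Law of sines: sin A = BC·sin B/CA ≈ 0.77457.
Since CA ≥ BC, only the acute value applies: ∠A ≈ 50.77°.
Then ∠C = 180° − ∠B − ∠A ≈ 22.13°.
Law of sines gives AB = CA·sin C/sin B ≈ 257.8.
Area = ½·CA·BC·sin C ≈ 65298.

65297.94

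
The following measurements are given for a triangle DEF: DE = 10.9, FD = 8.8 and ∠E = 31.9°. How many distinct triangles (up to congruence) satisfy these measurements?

DE·sin E = 10.9·sin(31.9°) ≈ 5.76.
Since DE sin E < FD < DE (5.76 < 8.8 < 10.9), two triangles exist.

2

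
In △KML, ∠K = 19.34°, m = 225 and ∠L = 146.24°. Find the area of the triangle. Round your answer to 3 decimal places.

area ≈ 18706.584

The third angle is ∠M = 180° − ∠L − ∠K = 14.42°.
Law of sines: k = m·sin K/sin M ≈ 299.22.
Law of sines: l = m·sin L/sin M ≈ 502.1.
Area = ½·m·k·sin L ≈ 18707.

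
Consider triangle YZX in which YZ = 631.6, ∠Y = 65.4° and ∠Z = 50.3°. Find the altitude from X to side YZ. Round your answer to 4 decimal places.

The third angle is ∠X = 180° − ∠Y − ∠Z = 64.30°.
Law of sines: ZX = YZ·sin Y/sin X ≈ 637.32.
Law of sines: XY = YZ·sin Z/sin X ≈ 539.3.
Area = ½·YZ·ZX·sin Z ≈ 1.5485e+05.
The altitude from X has length 2·area/YZ ≈ 490.35.

h_X ≈ 490.3530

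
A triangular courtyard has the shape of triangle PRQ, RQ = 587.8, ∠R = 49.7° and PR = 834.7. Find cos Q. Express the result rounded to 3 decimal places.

By the law of cosines, QP² = PR² + RQ² − 2·PR·RQ·cos R = 4.0756e+05, so QP ≈ 638.4.
Law of cosines again: cos Q = (RQ² + QP² − PR²)/(2·RQ·QP) ≈ 0.07507, so ∠Q ≈ 85.69°.

0.075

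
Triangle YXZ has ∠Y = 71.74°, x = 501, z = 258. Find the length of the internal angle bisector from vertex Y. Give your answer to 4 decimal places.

t_Y ≈ 276.0054

By the law of cosines, y² = x² + z² − 2·x·z·cos Y = 2.3656e+05, so y ≈ 486.38.
The bisector from Y has length 2·x·z·cos(∠Y/2)/(x+z) ≈ 276.01.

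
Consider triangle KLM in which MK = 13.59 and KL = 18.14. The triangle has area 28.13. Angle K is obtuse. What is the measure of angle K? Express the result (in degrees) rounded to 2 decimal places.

From area = ½·MK·KL·sin K, we get sin K = 2·area/(MK·KL) ≈ 0.22821.
Taking the obtuse solution, ∠K ≈ 166.81°.

∠K ≈ 166.81°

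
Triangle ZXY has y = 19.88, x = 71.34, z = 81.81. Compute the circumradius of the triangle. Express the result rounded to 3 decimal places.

R ≈ 45.212

By the law of cosines, cos Z = (x² + y² − z²) / (2·x·y) ≈ -0.42597, so ∠Z ≈ 115.21°.
Circumradius = z/(2 sin Z) ≈ 45.212.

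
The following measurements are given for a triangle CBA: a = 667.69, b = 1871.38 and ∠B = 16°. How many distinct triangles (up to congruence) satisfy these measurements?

1

a·sin B = 667.69·sin(16°) ≈ 184.
Since b ≥ a, exactly one triangle exists.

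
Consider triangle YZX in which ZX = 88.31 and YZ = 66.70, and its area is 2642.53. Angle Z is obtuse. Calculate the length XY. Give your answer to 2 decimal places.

From area = ½·YZ·ZX·sin Z, we get sin Z = 2·area/(YZ·ZX) ≈ 0.89725.
Taking the obtuse solution, ∠Z ≈ 116.20°.
Law of cosines then gives XY ≈ 132.09.

132.09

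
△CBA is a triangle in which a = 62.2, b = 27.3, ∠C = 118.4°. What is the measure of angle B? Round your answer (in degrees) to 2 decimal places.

∠B ≈ 17.71°

By the law of cosines, c² = b² + a² − 2·b·a·cos C = 6229.4, so c ≈ 78.927.
Law of cosines again: cos B = (a² + c² − b²)/(2·a·c) ≈ 0.95259, so ∠B ≈ 17.71°.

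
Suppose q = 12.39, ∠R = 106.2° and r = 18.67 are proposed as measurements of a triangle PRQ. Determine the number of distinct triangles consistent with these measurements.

q·sin R = 12.39·sin(106.2°) ≈ 11.9.
Since ∠R is not acute, a triangle exists only if r > q; here r > q, so there is exactly one triangle.

1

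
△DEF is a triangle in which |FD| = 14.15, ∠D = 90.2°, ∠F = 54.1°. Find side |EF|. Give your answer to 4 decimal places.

24.2484

The third angle is ∠E = 180° − ∠F − ∠D = 35.70°.
Law of sines: |EF| = |FD|·sin D/sin E ≈ 24.248.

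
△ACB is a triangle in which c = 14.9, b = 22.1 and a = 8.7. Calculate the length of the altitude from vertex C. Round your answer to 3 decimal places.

5.894

Semiperimeter s = (8.7 + 14.9 + 22.1)/2 = 22.85.
Heron's formula: area = √(22.85·14.15·7.95·0.75) ≈ 43.907.
The altitude from C has length 2·area/c ≈ 5.8936.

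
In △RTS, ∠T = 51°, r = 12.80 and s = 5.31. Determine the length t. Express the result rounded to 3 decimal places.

By the law of cosines, t² = s² + r² − 2·s·r·cos T = 106.49, so t ≈ 10.319.

10.319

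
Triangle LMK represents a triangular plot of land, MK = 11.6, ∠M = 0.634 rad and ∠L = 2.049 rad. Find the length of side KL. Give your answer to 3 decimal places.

The third angle is ∠K = π − ∠L − ∠M = 0.459 rad.
Law of sines: KL = MK·sin M/sin L ≈ 7.7397.

7.740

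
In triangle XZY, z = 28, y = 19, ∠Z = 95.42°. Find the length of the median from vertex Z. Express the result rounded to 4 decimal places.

m_Z ≈ 12.7346

Law of sines: sin Y = y·sin Z/z ≈ 0.67554.
Since z ≥ y, only the acute value applies: ∠Y ≈ 42.50°.
Then ∠X = 180° − ∠Z − ∠Y ≈ 42.08°.
Law of sines gives x = z·sin X/sin Z ≈ 18.85.
Median from Z: ½√(2·y² + 2·x² − z²) ≈ 12.735.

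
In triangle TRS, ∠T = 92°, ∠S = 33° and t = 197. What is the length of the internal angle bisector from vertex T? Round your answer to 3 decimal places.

t_T ≈ 89.590

The third angle is ∠R = 180° − ∠S − ∠T = 55.00°.
Law of sines: r = t·sin R/sin T ≈ 161.47.
Law of sines: s = t·sin S/sin T ≈ 107.36.
The bisector from T has length 2·r·s·cos(∠T/2)/(r+s) ≈ 89.59.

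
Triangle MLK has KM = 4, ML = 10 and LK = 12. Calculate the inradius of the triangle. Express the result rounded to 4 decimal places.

Semiperimeter s = (12 + 4 + 10)/2 = 13.
Heron's formula: area = √(13·1·9·3) ≈ 18.735.
Inradius = area/s = 18.735/13 ≈ 1.4412.

1.4412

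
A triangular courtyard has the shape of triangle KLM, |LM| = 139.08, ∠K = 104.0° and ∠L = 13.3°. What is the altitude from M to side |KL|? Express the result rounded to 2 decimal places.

The third angle is ∠M = 180° − ∠K − ∠L = 62.70°.
Law of sines: |MK| = |LM|·sin L/sin K ≈ 32.975.
Law of sines: |KL| = |LM|·sin M/sin K ≈ 127.37.
Area = ½·|LM|·|MK|·sin M ≈ 2037.7.
The altitude from M has length 2·area/|KL| ≈ 31.995.

32.00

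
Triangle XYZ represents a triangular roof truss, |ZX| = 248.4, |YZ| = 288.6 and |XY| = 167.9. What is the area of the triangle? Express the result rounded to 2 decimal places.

Semiperimeter s = (288.6 + 248.4 + 167.9)/2 = 352.45.
Heron's formula: area = √(352.45·63.85·104.05·184.55) ≈ 20788.

area ≈ 20787.74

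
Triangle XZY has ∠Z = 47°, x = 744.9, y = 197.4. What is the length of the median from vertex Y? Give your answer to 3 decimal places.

681.421

By the law of cosines, z² = y² + x² − 2·y·x·cos Z = 3.9328e+05, so z ≈ 627.12.
Median from Y: ½√(2·x² + 2·z² − y²) ≈ 681.42.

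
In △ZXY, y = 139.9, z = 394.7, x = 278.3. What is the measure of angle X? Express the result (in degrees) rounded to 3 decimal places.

By the law of cosines, cos X = (y² + z² − x²) / (2·y·z) ≈ 0.88656, so ∠X ≈ 27.56°.

∠X ≈ 27.556°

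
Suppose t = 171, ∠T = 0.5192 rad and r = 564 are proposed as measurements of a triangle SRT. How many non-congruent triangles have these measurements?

r·sin T = 564·sin(0.5192 rad) ≈ 279.8.
Since t = 171 < 279.8 = r sin T, no triangle exists.

0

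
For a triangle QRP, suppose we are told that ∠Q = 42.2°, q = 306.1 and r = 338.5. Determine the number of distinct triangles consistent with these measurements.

r·sin Q = 338.5·sin(42.2°) ≈ 227.4.
Since r sin Q < q < r (227.4 < 306.1 < 338.5), two triangles exist.

2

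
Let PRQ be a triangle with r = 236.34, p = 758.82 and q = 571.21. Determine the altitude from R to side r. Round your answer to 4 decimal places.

397.9996

Semiperimeter s = (758.82 + 236.34 + 571.21)/2 = 783.19.
Heron's formula: area = √(783.19·24.365·546.85·211.98) ≈ 47032.
The altitude from R has length 2·area/r ≈ 398.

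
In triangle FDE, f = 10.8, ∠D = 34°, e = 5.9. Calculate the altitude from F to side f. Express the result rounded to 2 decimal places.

h_F ≈ 3.30

By the law of cosines, d² = e² + f² − 2·e·f·cos D = 45.797, so d ≈ 6.7674.
Area = ½·e·f·sin D ≈ 17.816.
The altitude from F has length 2·area/f ≈ 3.2992.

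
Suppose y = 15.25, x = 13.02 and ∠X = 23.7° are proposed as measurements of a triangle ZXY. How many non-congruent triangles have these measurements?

2

y·sin X = 15.25·sin(23.7°) ≈ 6.13.
Since y sin X < x < y (6.13 < 13.02 < 15.25), two triangles exist.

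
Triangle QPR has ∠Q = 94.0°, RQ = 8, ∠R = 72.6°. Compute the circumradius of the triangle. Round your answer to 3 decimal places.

The third angle is ∠P = 180° − ∠R − ∠Q = 13.40°.
Law of sines: PR = RQ·sin Q/sin P ≈ 34.436.
Law of sines: QP = RQ·sin R/sin P ≈ 32.941.
Circumradius = RQ/(2 sin P) ≈ 17.26.

17.260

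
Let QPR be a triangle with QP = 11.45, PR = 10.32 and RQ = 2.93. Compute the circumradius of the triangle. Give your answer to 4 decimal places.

5.9370

By the law of cosines, cos Q = (RQ² + QP² − PR²) / (2·RQ·QP) ≈ 0.49458, so ∠Q ≈ 1.053 rad.
Circumradius = PR/(2 sin Q) ≈ 5.937.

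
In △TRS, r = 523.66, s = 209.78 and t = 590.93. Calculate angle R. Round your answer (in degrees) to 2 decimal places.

By the law of cosines, cos R = (s² + t² − r²) / (2·s·t) ≈ 0.47992, so ∠R ≈ 61.32°.

∠R ≈ 61.32°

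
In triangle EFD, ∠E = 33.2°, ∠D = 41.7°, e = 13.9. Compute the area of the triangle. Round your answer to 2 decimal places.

113.31

The third angle is ∠F = 180° − ∠D − ∠E = 105.10°.
Law of sines: f = e·sin F/sin E ≈ 24.509.
Law of sines: d = e·sin D/sin E ≈ 16.887.
Area = ½·e·f·sin D ≈ 113.31.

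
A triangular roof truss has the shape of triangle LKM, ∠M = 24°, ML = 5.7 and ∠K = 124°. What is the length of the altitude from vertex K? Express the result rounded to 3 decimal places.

h_K ≈ 1.482

The third angle is ∠L = 180° − ∠K − ∠M = 32.00°.
Law of sines: KM = ML·sin L/sin K ≈ 3.6434.
Law of sines: LK = ML·sin M/sin K ≈ 2.7965.
Area = ½·ML·KM·sin M ≈ 4.2235.
The altitude from K has length 2·area/ML ≈ 1.4819.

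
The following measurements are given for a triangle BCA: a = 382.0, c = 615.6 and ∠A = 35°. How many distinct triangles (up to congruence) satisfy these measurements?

c·sin A = 615.6·sin(35°) ≈ 353.1.
Since c sin A < a < c (353.1 < 382.0 < 615.6), two triangles exist.

2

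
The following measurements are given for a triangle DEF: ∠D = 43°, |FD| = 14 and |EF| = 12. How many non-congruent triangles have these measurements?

2

|FD|·sin D = 14·sin(43°) ≈ 9.548.
Since |FD| sin D < |EF| < |FD| (9.548 < 12 < 14), two triangles exist.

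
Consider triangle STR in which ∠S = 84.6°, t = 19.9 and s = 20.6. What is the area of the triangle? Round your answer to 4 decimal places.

Law of sines: sin T = t·sin S/s ≈ 0.96173.
Since s ≥ t, only the acute value applies: ∠T ≈ 74.10°.
Then ∠R = 180° − ∠S − ∠T ≈ 21.30°.
Law of sines gives r = s·sin R/sin S ≈ 7.517.
Area = ½·s·t·sin R ≈ 74.462.

area ≈ 74.4620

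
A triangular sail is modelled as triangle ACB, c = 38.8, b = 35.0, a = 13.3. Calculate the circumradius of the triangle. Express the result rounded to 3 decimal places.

R ≈ 19.521

By the law of cosines, cos A = (c² + b² − a²) / (2·c·b) ≈ 0.94019, so ∠A ≈ 19.92°.
Circumradius = a/(2 sin A) ≈ 19.521.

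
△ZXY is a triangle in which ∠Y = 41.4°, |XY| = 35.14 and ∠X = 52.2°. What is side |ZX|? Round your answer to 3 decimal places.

The third angle is ∠Z = 180° − ∠X − ∠Y = 86.40°.
Law of sines: |ZX| = |XY|·sin Y/sin Z ≈ 23.284.

23.284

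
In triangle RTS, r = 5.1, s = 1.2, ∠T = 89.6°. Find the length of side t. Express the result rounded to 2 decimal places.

By the law of cosines, t² = s² + r² − 2·s·r·cos T = 27.365, so t ≈ 5.2311.

5.23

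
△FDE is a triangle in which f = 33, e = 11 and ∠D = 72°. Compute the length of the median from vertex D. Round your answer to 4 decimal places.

By the law of cosines, d² = e² + f² − 2·e·f·cos D = 985.65, so d ≈ 31.395.
Median from D: ½√(2·e² + 2·f² − d²) ≈ 18.936.

m_D ≈ 18.9364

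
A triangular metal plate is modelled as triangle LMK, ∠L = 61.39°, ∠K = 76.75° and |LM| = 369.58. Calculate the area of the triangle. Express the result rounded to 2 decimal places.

area ≈ 41103.52

The third angle is ∠M = 180° − ∠K − ∠L = 41.86°.
Law of sines: |MK| = |LM|·sin L/sin K ≈ 333.33.
Law of sines: |KL| = |LM|·sin M/sin K ≈ 253.37.
Area = ½·|LM|·|MK|·sin M ≈ 41104.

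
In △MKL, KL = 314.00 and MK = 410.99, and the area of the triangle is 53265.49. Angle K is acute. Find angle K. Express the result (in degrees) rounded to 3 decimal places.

From area = ½·MK·KL·sin K, we get sin K = 2·area/(MK·KL) ≈ 0.82550.
Taking the acute solution, ∠K ≈ 55.64°.

∠K ≈ 55.639°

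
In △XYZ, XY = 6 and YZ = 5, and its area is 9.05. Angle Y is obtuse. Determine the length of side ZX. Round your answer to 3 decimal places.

From area = ½·XY·YZ·sin Y, we get sin Y = 2·area/(XY·YZ) ≈ 0.60333.
Taking the obtuse solution, ∠Y ≈ 142.89°.
Law of cosines then gives ZX ≈ 10.433.

10.433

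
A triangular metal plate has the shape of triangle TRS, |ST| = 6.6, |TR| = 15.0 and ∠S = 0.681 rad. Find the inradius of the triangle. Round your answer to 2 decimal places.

r ≈ 1.97

Law of sines: sin R = |ST|·sin S/|TR| ≈ 0.27701.
Since |TR| ≥ |ST|, only the acute value applies: ∠R ≈ 0.281 rad.
Then ∠T = π − ∠S − ∠R ≈ 2.180 rad.
Law of sines gives |RS| = |TR|·sin T/sin S ≈ 19.541.
Area = ½·|TR|·|ST|·sin T ≈ 40.598.
Semiperimeter s = (19.541+6.6+15)/2 = 20.57.
Inradius = area/s = 40.598/20.57 ≈ 1.9736.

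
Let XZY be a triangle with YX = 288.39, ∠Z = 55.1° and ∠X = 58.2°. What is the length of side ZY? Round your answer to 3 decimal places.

The third angle is ∠Y = 180° − ∠X − ∠Z = 66.70°.
Law of sines: ZY = YX·sin X/sin Z ≈ 298.85.

298.848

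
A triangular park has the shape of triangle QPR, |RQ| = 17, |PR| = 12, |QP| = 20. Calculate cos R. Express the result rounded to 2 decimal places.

cos R ≈ 0.08

By the law of cosines, cos R = (|PR|² + |RQ|² − |QP|²) / (2·|PR|·|RQ|) ≈ 0.08088, so ∠R ≈ 1.4898 rad.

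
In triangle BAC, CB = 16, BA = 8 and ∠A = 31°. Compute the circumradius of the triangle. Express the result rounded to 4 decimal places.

15.5328

Law of sines: sin C = BA·sin A/CB ≈ 0.25752.
Since CB ≥ BA, only the acute value applies: ∠C ≈ 14.92°.
Then ∠B = 180° − ∠A − ∠C ≈ 134.08°.
Law of sines gives AC = CB·sin B/sin A ≈ 22.318.
Circumradius = CB/(2 sin A) ≈ 15.533.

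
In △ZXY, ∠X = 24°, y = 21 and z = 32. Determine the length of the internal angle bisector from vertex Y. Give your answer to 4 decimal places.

19.9024

By the law of cosines, x² = y² + z² − 2·y·z·cos X = 237.19, so x ≈ 15.401.
Law of cosines again: cos Y = (z² + x² − y²)/(2·z·x) ≈ 0.83212, so ∠Y ≈ 33.68°.
The bisector from Y has length 2·z·x·cos(∠Y/2)/(z+x) ≈ 19.902.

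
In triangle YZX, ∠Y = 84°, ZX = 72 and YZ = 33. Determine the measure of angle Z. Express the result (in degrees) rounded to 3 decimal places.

Law of sines: sin X = YZ·sin Y/ZX ≈ 0.45582.
Since ZX ≥ YZ, only the acute value applies: ∠X ≈ 27.12°.
Then ∠Z = 180° − ∠Y − ∠X ≈ 68.88°.

∠Z ≈ 68.882°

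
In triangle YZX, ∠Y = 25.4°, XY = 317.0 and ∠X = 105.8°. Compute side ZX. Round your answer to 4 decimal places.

180.7147

The third angle is ∠Z = 180° − ∠X − ∠Y = 48.80°.
Law of sines: ZX = XY·sin Y/sin Z ≈ 180.71.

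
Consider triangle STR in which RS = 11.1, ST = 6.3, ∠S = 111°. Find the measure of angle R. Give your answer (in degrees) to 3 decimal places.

∠R ≈ 23.764°

By the law of cosines, TR² = RS² + ST² − 2·RS·ST·cos S = 213.02, so TR ≈ 14.595.
Law of cosines again: cos R = (TR² + RS² − ST²)/(2·TR·RS) ≈ 0.91521, so ∠R ≈ 23.76°.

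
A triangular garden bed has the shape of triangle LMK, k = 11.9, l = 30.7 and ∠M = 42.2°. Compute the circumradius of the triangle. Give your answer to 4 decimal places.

17.3425

By the law of cosines, m² = k² + l² − 2·k·l·cos M = 542.82, so m ≈ 23.299.
Area = ½·k·l·sin M ≈ 122.7.
Circumradius = m/(2 sin M) ≈ 17.342.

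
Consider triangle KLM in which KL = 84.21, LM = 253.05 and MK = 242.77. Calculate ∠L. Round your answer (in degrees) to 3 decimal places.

By the law of cosines, cos L = (KL² + LM² − MK²) / (2·KL·LM) ≈ 0.28599, so ∠L ≈ 73.38°.

∠L ≈ 73.382°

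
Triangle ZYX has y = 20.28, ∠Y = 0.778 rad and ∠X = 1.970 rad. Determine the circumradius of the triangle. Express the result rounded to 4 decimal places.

The third angle is ∠Z = π − ∠Y − ∠X = 0.394 rad.
Law of sines: z = y·sin Z/sin Y ≈ 11.081.
Law of sines: x = y·sin X/sin Y ≈ 26.623.
Circumradius = y/(2 sin Y) ≈ 14.447.

R ≈ 14.4474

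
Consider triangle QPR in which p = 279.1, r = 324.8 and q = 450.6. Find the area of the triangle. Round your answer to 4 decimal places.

Semiperimeter s = (450.6 + 279.1 + 324.8)/2 = 527.25.
Heron's formula: area = √(527.25·76.65·248.15·202.45) ≈ 45059.

45058.8812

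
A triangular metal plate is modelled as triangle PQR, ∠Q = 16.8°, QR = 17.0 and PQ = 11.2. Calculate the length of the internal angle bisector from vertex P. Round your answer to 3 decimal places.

t_P ≈ 3.251

By the law of cosines, RP² = PQ² + QR² − 2·PQ·QR·cos Q = 49.893, so RP ≈ 7.0635.
Law of cosines again: cos P = (RP² + PQ² − QR²)/(2·RP·PQ) ≈ -0.71840, so ∠P ≈ 135.92°.
The bisector from P has length 2·RP·PQ·cos(∠P/2)/(RP+PQ) ≈ 3.2507.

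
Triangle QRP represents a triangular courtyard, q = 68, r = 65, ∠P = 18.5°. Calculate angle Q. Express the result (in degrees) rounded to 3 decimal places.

88.635

By the law of cosines, p² = q² + r² − 2·q·r·cos P = 465.82, so p ≈ 21.583.
Law of cosines again: cos Q = (r² + p² − q²)/(2·r·p) ≈ 0.02381, so ∠Q ≈ 88.64°.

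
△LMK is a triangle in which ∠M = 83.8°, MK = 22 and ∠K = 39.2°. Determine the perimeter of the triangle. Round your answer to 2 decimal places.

The third angle is ∠L = 180° − ∠M − ∠K = 57.00°.
Law of sines: KL = MK·sin M/sin L ≈ 26.079.
Law of sines: LM = MK·sin K/sin L ≈ 16.579.
Semiperimeter s = (22+26.079+16.579)/2 = 32.329.
Perimeter = 22 + 26.079 + 16.579 = 64.658.

perimeter ≈ 64.66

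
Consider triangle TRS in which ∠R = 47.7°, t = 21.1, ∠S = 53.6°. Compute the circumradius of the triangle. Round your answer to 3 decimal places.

10.759

The third angle is ∠T = 180° − ∠R − ∠S = 78.70°.
Law of sines: r = t·sin R/sin T ≈ 15.915.
Law of sines: s = t·sin S/sin T ≈ 17.319.
Circumradius = t/(2 sin T) ≈ 10.759.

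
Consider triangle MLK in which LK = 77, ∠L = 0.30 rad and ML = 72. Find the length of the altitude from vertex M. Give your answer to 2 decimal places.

21.28

By the law of cosines, KM² = ML² + LK² − 2·ML·LK·cos L = 520.23, so KM ≈ 22.809.
Area = ½·ML·LK·sin L ≈ 819.18.
The altitude from M has length 2·area/LK ≈ 21.277.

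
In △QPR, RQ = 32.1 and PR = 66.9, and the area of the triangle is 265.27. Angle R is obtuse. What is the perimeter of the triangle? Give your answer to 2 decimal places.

perimeter ≈ 197.33

From area = ½·PR·RQ·sin R, we get sin R = 2·area/(PR·RQ) ≈ 0.24705.
Taking the obtuse solution, ∠R ≈ 165.70°.
Law of cosines then gives QP ≈ 98.325.
Perimeter = 66.9 + 32.1 + 98.325 = 197.33.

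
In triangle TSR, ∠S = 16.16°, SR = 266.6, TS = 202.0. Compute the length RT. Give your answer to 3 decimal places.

By the law of cosines, RT² = TS² + SR² − 2·TS·SR·cos S = 8428.8, so RT ≈ 91.809.

91.809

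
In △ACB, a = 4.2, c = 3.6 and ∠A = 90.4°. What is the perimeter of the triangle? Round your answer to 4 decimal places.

perimeter ≈ 9.9383

Law of sines: sin C = c·sin A/a ≈ 0.85712.
Since a ≥ c, only the acute value applies: ∠C ≈ 58.99°.
Then ∠B = 180° − ∠A − ∠C ≈ 30.61°.
Law of sines gives b = a·sin B/sin A ≈ 2.1383.
Semiperimeter s = (4.2+3.6+2.1383)/2 = 4.9692.
Perimeter = 4.2 + 3.6 + 2.1383 = 9.9383.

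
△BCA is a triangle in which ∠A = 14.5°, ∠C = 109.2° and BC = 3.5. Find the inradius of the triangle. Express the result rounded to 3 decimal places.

1.357

The third angle is ∠B = 180° − ∠C − ∠A = 56.30°.
Law of sines: CA = BC·sin B/sin A ≈ 11.63.
Law of sines: AB = BC·sin C/sin A ≈ 13.201.
Area = ½·BC·CA·sin C ≈ 19.22.
Semiperimeter s = (11.63+13.201+3.5)/2 = 14.165.
Inradius = area/s = 19.22/14.165 ≈ 1.3568.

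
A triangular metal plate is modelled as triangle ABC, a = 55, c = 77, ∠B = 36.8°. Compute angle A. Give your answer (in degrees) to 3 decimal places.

By the law of cosines, b² = c² + a² − 2·c·a·cos B = 2171.8, so b ≈ 46.603.
Law of cosines again: cos A = (b² + c² − a²)/(2·b·c) ≈ 0.70725, so ∠A ≈ 44.99°.

44.988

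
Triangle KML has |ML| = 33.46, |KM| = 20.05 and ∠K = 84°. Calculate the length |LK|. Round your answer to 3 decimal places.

Law of sines: sin L = |KM|·sin K/|ML| ≈ 0.59594.
Since |ML| ≥ |KM|, only the acute value applies: ∠L ≈ 36.58°.
Then ∠M = 180° − ∠K − ∠L ≈ 59.42°.
Law of sines gives |LK| = |ML|·sin M/sin K ≈ 28.965.

28.965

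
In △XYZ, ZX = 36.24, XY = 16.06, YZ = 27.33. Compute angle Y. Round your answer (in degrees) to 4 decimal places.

By the law of cosines, cos Y = (XY² + YZ² − ZX²) / (2·XY·YZ) ≈ -0.35141, so ∠Y ≈ 110.57°.

110.5738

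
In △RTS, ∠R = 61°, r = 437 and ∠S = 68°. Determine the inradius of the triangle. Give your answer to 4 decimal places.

122.0976

The third angle is ∠T = 180° − ∠S − ∠R = 51.00°.
Law of sines: t = r·sin T/sin R ≈ 388.3.
Law of sines: s = r·sin S/sin R ≈ 463.26.
Area = ½·r·t·sin S ≈ 78665.
Semiperimeter p = (437+388.3+463.26)/2 = 644.28.
Inradius = area/p = 78665/644.28 ≈ 122.1.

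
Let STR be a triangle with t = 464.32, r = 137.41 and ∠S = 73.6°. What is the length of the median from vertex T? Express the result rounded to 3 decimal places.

234.021

By the law of cosines, s² = t² + r² − 2·t·r·cos S = 1.9845e+05, so s ≈ 445.47.
Median from T: ½√(2·r² + 2·s² − t²) ≈ 234.02.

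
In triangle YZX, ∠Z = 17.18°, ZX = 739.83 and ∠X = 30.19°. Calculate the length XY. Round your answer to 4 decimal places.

The third angle is ∠Y = 180° − ∠Z − ∠X = 132.63°.
Law of sines: XY = ZX·sin Z/sin Y ≈ 297.02.

297.0155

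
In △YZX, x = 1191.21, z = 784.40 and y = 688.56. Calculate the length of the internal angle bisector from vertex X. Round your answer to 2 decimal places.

t_X ≈ 432.28

By the law of cosines, cos X = (y² + z² − x²) / (2·y·z) ≈ -0.30511, so ∠X ≈ 1.881 rad.
The bisector from X has length 2·y·z·cos(∠X/2)/(y+z) ≈ 432.28.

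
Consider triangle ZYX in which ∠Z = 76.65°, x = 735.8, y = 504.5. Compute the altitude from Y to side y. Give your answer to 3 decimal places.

By the law of cosines, z² = y² + x² − 2·y·x·cos Z = 6.245e+05, so z ≈ 790.25.
Area = ½·y·x·sin Z ≈ 1.8059e+05.
The altitude from Y has length 2·area/y ≈ 715.92.

h_Y ≈ 715.917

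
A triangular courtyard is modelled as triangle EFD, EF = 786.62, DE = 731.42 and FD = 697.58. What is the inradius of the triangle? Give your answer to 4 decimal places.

Semiperimeter s = (697.58 + 731.42 + 786.62)/2 = 1107.8.
Heron's formula: area = √(1107.8·410.23·376.39·321.19) ≈ 2.3439e+05.
Inradius = area/s = 2.3439e+05/1107.8 ≈ 211.58.

r ≈ 211.5832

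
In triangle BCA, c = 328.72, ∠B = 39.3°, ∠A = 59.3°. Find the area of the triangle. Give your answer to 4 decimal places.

area ≈ 29759.2340

The third angle is ∠C = 180° − ∠A − ∠B = 81.40°.
Law of sines: b = c·sin B/sin C ≈ 210.57.
Law of sines: a = c·sin A/sin C ≈ 285.86.
Area = ½·c·b·sin A ≈ 29759.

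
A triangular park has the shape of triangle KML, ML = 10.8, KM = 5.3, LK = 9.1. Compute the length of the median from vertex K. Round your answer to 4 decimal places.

m_K ≈ 5.1274

Median from K: ½√(2·LK² + 2·KM² − ML²) ≈ 5.1274.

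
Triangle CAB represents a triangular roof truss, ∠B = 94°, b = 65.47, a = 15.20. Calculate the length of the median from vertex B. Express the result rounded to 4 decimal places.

Law of sines: sin A = a·sin B/b ≈ 0.23160.
Since b ≥ a, only the acute value applies: ∠A ≈ 13.39°.
Then ∠C = 180° − ∠B − ∠A ≈ 72.61°.
Law of sines gives c = b·sin C/sin B ≈ 62.63.
Median from B: ½√(2·c² + 2·a² − b²) ≈ 31.704.

m_B ≈ 31.7045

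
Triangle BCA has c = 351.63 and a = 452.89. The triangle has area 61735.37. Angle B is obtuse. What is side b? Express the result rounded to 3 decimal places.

From area = ½·c·a·sin B, we get sin B = 2·area/(c·a) ≈ 0.77533.
Taking the obtuse solution, ∠B ≈ 2.254 rad.
Law of cosines then gives b ≈ 727.95.

727.945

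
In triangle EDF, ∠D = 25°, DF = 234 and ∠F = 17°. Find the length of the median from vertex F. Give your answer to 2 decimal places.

188.91

The third angle is ∠E = 180° − ∠D − ∠F = 138.00°.
Law of sines: FE = DF·sin D/sin E ≈ 147.79.
Law of sines: ED = DF·sin F/sin E ≈ 102.24.
Median from F: ½√(2·DF² + 2·FE² − ED²) ≈ 188.91.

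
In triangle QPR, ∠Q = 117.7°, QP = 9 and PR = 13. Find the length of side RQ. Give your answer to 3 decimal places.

Law of sines: sin R = QP·sin Q/PR ≈ 0.61296.
Since PR ≥ QP, only the acute value applies: ∠R ≈ 37.80°.
Then ∠P = 180° − ∠Q − ∠R ≈ 24.50°.
Law of sines gives RQ = PR·sin P/sin Q ≈ 6.0879.

6.088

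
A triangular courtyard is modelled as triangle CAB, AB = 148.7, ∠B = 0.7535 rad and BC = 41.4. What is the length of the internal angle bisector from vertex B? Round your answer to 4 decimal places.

60.2253

By the law of cosines, CA² = AB² + BC² − 2·AB·BC·cos B = 14846, so CA ≈ 121.85.
The bisector from B has length 2·AB·BC·cos(∠B/2)/(AB+BC) ≈ 60.225.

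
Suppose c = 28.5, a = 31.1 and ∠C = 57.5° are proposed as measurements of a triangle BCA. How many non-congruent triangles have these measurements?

a·sin C = 31.1·sin(57.5°) ≈ 26.23.
Since a sin C < c < a (26.23 < 28.5 < 31.1), two triangles exist.

2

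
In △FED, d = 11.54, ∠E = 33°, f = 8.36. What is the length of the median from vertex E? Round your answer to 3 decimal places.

9.551

By the law of cosines, e² = d² + f² − 2·d·f·cos E = 41.241, so e ≈ 6.4219.
Median from E: ½√(2·d² + 2·f² − e²) ≈ 9.5509.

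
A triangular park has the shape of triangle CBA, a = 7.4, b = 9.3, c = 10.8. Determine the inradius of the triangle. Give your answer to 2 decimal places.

2.46

Semiperimeter s = (10.8 + 9.3 + 7.4)/2 = 13.75.
Heron's formula: area = √(13.75·2.95·4.45·6.35) ≈ 33.855.
Inradius = area/s = 33.855/13.75 ≈ 2.4622.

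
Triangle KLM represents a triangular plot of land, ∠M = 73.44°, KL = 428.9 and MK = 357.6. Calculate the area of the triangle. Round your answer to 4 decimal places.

61652.2619

Law of sines: sin L = MK·sin M/KL ≈ 0.79918.
Since KL ≥ MK, only the acute value applies: ∠L ≈ 53.05°.
Then ∠K = 180° − ∠M − ∠L ≈ 53.51°.
Law of sines gives LM = KL·sin K/sin M ≈ 359.73.
Area = ½·KL·MK·sin K ≈ 61652.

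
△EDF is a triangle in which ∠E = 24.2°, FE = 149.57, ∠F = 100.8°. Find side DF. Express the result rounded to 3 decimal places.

The third angle is ∠D = 180° − ∠F − ∠E = 55.00°.
Law of sines: DF = FE·sin E/sin D ≈ 74.848.

74.848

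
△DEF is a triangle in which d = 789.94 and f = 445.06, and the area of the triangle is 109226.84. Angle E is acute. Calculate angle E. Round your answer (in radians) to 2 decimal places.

0.67

From area = ½·f·d·sin E, we get sin E = 2·area/(f·d) ≈ 0.62136.
Taking the acute solution, ∠E ≈ 0.670 rad.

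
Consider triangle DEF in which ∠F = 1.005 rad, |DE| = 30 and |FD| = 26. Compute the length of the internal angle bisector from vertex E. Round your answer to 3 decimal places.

Law of sines: sin E = |FD|·sin F/|DE| ≈ 0.73161.
Since |DE| ≥ |FD|, only the acute value applies: ∠E ≈ 0.821 rad.
Then ∠D = π − ∠F − ∠E ≈ 1.316 rad.
Law of sines gives |EF| = |DE|·sin D/sin F ≈ 34.39.
The bisector from E has length 2·|DE|·|EF|·cos(∠E/2)/(|DE|+|EF|) ≈ 29.385.

t_E ≈ 29.385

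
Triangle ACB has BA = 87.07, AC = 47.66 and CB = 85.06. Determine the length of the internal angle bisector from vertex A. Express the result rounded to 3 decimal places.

By the law of cosines, cos A = (BA² + AC² − CB²) / (2·BA·AC) ≈ 0.31537, so ∠A ≈ 71.62°.
The bisector from A has length 2·BA·AC·cos(∠A/2)/(BA+AC) ≈ 49.957.

49.957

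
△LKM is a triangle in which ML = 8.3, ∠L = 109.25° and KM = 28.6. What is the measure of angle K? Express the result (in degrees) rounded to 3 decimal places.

∠K ≈ 15.901°

Law of sines: sin K = ML·sin L/KM ≈ 0.27398.
Since KM ≥ ML, only the acute value applies: ∠K ≈ 15.90°.
Then ∠M = 180° − ∠L − ∠K ≈ 54.85°.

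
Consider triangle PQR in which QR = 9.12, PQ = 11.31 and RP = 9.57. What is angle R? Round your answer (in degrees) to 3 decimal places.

∠R ≈ 74.434°

By the law of cosines, cos R = (QR² + RP² − PQ²) / (2·QR·RP) ≈ 0.26836, so ∠R ≈ 74.43°.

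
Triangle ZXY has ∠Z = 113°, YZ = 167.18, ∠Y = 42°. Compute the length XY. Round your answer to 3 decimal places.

The third angle is ∠X = 180° − ∠Y − ∠Z = 25.00°.
Law of sines: XY = YZ·sin Z/sin X ≈ 364.13.

364.135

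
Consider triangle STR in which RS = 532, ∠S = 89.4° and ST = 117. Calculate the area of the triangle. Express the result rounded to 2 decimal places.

Area = ½·RS·ST·sin S ≈ 31120.

31120.29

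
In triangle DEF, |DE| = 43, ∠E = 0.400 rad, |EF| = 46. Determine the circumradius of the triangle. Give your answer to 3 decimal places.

23.014

By the law of cosines, |FD|² = |DE|² + |EF|² − 2·|DE|·|EF|·cos E = 321.28, so |FD| ≈ 17.924.
Area = ½·|DE|·|EF|·sin E ≈ 385.13.
Circumradius = |FD|/(2 sin E) ≈ 23.014.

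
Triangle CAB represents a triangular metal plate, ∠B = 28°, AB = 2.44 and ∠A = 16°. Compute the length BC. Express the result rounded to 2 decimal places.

0.97

The third angle is ∠C = 180° − ∠A − ∠B = 136.00°.
Law of sines: BC = AB·sin A/sin C ≈ 0.96818.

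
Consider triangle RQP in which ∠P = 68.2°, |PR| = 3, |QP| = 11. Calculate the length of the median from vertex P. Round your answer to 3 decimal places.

m_P ≈ 6.215

By the law of cosines, |RQ|² = |QP|² + |PR|² − 2·|QP|·|PR|·cos P = 105.49, so |RQ| ≈ 10.271.
Median from P: ½√(2·|QP|² + 2·|PR|² − |RQ|²) ≈ 6.2151.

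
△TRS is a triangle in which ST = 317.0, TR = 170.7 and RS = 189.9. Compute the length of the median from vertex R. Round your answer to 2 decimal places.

86.48

Median from R: ½√(2·TR² + 2·RS² − ST²) ≈ 86.475.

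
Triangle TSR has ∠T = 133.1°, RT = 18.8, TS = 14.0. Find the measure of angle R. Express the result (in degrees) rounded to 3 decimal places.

By the law of cosines, SR² = RT² + TS² − 2·RT·TS·cos T = 909.12, so SR ≈ 30.152.
Law of cosines again: cos R = (SR² + RT² − TS²)/(2·SR·RT) ≈ 0.94078, so ∠R ≈ 19.82°.

19.818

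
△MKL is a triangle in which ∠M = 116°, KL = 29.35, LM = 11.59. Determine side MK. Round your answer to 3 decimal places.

22.358

Law of sines: sin K = LM·sin M/KL ≈ 0.35492.
Since KL ≥ LM, only the acute value applies: ∠K ≈ 20.79°.
Then ∠L = 180° − ∠M − ∠K ≈ 43.21°.
Law of sines gives MK = KL·sin L/sin M ≈ 22.358.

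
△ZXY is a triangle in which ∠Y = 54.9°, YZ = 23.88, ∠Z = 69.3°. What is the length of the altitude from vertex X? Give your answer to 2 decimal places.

h_X ≈ 22.10

The third angle is ∠X = 180° − ∠Y − ∠Z = 55.80°.
Law of sines: XY = YZ·sin Z/sin X ≈ 27.009.
Law of sines: ZX = YZ·sin Y/sin X ≈ 23.622.
Area = ½·YZ·XY·sin Y ≈ 263.84.
The altitude from X has length 2·area/YZ ≈ 22.097.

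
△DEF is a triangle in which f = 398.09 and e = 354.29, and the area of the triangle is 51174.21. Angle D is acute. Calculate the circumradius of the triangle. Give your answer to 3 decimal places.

From area = ½·e·f·sin D, we get sin D = 2·area/(e·f) ≈ 0.72567.
Taking the acute solution, ∠D ≈ 46.52°.
Law of cosines then gives d ≈ 299.86.
Circumradius = d/(2 sin D) ≈ 206.61.

206.608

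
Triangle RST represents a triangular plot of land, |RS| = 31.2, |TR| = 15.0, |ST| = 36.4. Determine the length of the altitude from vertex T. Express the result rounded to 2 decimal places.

h_T ≈ 14.86

Semiperimeter s = (36.4 + 15 + 31.2)/2 = 41.3.
Heron's formula: area = √(41.3·4.9·26.3·10.1) ≈ 231.85.
The altitude from T has length 2·area/|RS| ≈ 14.862.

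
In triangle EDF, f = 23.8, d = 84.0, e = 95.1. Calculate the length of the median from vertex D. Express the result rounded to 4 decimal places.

m_D ≈ 55.1473

Median from D: ½√(2·f² + 2·e² − d²) ≈ 55.147.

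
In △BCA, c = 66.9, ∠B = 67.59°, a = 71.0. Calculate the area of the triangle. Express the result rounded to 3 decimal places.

Area = ½·c·a·sin B ≈ 2195.6.

area ≈ 2195.593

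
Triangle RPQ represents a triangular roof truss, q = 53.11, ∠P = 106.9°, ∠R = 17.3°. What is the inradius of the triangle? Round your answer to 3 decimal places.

7.261

The third angle is ∠Q = 180° − ∠R − ∠P = 55.80°.
Law of sines: r = q·sin R/sin Q ≈ 19.096.
Law of sines: p = q·sin P/sin Q ≈ 61.441.
Area = ½·q·r·sin P ≈ 485.18.
Semiperimeter s = (19.096+61.441+53.11)/2 = 66.823.
Inradius = area/s = 485.18/66.823 ≈ 7.2607.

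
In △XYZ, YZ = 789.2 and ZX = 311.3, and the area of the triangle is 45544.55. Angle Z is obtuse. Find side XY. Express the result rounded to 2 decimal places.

From area = ½·YZ·ZX·sin Z, we get sin Z = 2·area/(YZ·ZX) ≈ 0.37077.
Taking the obtuse solution, ∠Z ≈ 2.762 rad.
Law of cosines then gives XY ≈ 1084.5.

1084.47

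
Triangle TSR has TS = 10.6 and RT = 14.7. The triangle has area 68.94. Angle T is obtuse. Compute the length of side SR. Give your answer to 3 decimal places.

From area = ½·RT·TS·sin T, we get sin T = 2·area/(RT·TS) ≈ 0.88487.
Taking the obtuse solution, ∠T ≈ 117.76°.
Law of cosines then gives SR ≈ 21.763.

21.763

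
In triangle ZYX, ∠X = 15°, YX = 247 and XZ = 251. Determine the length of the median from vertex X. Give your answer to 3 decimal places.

m_X ≈ 246.870

By the law of cosines, ZY² = YX² + XZ² − 2·YX·XZ·cos X = 4241, so ZY ≈ 65.123.
Median from X: ½√(2·YX² + 2·XZ² − ZY²) ≈ 246.87.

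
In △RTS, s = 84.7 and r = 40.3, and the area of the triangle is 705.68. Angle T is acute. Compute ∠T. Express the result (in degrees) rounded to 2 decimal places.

From area = ½·s·r·sin T, we get sin T = 2·area/(s·r) ≈ 0.41348.
Taking the acute solution, ∠T ≈ 24.42°.

∠T ≈ 24.42°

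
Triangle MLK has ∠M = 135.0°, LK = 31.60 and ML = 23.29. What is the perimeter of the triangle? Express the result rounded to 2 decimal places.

Law of sines: sin K = ML·sin M/LK ≈ 0.52116.
Since LK ≥ ML, only the acute value applies: ∠K ≈ 31.41°.
Then ∠L = 180° − ∠M − ∠K ≈ 13.59°.
Law of sines gives KM = LK·sin L/sin M ≈ 10.501.
Semiperimeter s = (31.6+10.501+23.29)/2 = 32.695.
Perimeter = 31.6 + 10.501 + 23.29 = 65.391.

65.39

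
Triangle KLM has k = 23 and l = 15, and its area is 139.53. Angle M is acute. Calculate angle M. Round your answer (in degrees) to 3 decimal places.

53.986

From area = ½·k·l·sin M, we get sin M = 2·area/(k·l) ≈ 0.80887.
Taking the acute solution, ∠M ≈ 53.99°.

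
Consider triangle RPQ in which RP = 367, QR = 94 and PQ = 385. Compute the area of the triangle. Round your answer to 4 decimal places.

17208.9330

Semiperimeter s = (385 + 94 + 367)/2 = 423.
Heron's formula: area = √(423·38·329·56) ≈ 17209.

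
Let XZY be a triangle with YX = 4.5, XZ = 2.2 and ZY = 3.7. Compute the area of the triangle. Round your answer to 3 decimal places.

Semiperimeter s = (3.7 + 4.5 + 2.2)/2 = 5.2.
Heron's formula: area = √(5.2·1.5·0.7·3) ≈ 4.0472.

4.047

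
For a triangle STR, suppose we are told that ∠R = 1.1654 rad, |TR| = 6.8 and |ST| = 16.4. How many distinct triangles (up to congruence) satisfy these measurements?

|TR|·sin R = 6.8·sin(1.1654 rad) ≈ 6.249.
Since |ST| ≥ |TR|, exactly one triangle exists.

1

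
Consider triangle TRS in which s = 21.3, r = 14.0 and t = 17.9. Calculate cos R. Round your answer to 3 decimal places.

By the law of cosines, cos R = (s² + t² − r²) / (2·s·t) ≈ 0.75812, so ∠R ≈ 40.70°.

0.758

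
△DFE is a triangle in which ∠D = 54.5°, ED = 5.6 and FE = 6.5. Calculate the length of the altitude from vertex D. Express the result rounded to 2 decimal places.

Law of sines: sin F = ED·sin D/FE ≈ 0.70139.
Since FE ≥ ED, only the acute value applies: ∠F ≈ 44.54°.
Then ∠E = 180° − ∠D − ∠F ≈ 80.96°.
Law of sines gives DF = FE·sin E/sin D ≈ 7.885.
Area = ½·FE·ED·sin E ≈ 17.974.
The altitude from D has length 2·area/FE ≈ 5.5305.

5.53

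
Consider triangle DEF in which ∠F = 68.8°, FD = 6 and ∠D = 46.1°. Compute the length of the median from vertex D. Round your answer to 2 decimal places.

The third angle is ∠E = 180° − ∠F − ∠D = 65.10°.
Law of sines: EF = FD·sin D/sin E ≈ 4.7664.
Law of sines: DE = FD·sin F/sin E ≈ 6.1672.
Median from D: ½√(2·FD² + 2·DE² − EF²) ≈ 5.598.

5.60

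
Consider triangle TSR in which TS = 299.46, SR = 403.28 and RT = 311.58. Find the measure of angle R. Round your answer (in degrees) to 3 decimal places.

By the law of cosines, cos R = (SR² + RT² − TS²) / (2·SR·RT) ≈ 0.67662, so ∠R ≈ 47.42°.

∠R ≈ 47.420°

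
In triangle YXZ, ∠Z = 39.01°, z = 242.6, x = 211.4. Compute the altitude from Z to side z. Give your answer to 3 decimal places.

Law of sines: sin X = x·sin Z/z ≈ 0.54850.
Since z ≥ x, only the acute value applies: ∠X ≈ 33.26°.
Then ∠Y = 180° − ∠Z − ∠X ≈ 107.73°.
Law of sines gives y = z·sin Y/sin Z ≈ 367.11.
Area = ½·z·x·sin Y ≈ 24425.
The altitude from Z has length 2·area/z ≈ 201.36.

201.364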